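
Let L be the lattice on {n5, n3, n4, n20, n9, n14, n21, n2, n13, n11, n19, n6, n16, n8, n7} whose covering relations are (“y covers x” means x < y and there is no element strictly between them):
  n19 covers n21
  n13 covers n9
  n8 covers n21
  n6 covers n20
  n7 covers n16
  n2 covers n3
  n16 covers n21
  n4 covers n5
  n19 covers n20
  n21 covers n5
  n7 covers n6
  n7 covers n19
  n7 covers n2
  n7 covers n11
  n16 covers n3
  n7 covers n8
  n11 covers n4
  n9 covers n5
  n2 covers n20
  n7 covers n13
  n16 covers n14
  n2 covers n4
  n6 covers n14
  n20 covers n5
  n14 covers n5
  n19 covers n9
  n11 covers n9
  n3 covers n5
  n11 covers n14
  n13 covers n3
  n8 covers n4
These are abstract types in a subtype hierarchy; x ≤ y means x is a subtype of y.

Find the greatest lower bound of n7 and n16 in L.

Common lower bounds of {n7, n16}: n14, n16, n21, n3, n5.
The greatest among these is n16.

n16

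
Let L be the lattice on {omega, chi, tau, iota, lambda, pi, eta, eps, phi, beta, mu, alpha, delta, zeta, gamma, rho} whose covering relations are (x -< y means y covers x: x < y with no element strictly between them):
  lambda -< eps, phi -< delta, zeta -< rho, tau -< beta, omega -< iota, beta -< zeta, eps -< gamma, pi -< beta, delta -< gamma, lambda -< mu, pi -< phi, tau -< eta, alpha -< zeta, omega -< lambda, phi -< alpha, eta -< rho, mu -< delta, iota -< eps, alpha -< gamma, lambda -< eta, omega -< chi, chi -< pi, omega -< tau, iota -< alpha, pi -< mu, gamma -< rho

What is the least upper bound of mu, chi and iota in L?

gamma

Common upper bounds of {mu, chi, iota}: gamma, rho.
The least among these is gamma.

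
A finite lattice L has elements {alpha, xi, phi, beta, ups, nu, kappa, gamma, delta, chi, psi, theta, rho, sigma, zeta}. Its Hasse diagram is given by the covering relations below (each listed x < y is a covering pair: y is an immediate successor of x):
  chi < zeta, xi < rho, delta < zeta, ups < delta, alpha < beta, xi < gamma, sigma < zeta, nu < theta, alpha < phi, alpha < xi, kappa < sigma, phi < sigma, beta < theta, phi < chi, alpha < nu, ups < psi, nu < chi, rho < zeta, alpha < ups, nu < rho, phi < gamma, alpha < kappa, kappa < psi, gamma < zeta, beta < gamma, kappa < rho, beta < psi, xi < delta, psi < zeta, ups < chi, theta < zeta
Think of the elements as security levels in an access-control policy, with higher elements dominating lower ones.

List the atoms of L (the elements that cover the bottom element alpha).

beta, kappa, nu, phi, ups, xi

The atoms are exactly the elements that cover alpha: beta, kappa, nu, phi, ups, xi.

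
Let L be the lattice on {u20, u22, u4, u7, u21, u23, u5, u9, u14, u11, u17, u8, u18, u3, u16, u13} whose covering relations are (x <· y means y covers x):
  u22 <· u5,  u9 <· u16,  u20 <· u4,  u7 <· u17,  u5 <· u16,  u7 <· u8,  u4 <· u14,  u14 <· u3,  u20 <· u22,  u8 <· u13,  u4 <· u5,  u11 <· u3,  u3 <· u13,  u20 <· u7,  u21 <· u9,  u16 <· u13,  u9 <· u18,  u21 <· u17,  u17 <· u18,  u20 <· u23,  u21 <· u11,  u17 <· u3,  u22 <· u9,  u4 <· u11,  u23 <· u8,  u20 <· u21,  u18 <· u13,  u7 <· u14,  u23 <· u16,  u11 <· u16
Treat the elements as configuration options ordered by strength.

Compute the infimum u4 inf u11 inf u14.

u4

Common lower bounds of {u4, u11, u14}: u20, u4.
The greatest among these is u4.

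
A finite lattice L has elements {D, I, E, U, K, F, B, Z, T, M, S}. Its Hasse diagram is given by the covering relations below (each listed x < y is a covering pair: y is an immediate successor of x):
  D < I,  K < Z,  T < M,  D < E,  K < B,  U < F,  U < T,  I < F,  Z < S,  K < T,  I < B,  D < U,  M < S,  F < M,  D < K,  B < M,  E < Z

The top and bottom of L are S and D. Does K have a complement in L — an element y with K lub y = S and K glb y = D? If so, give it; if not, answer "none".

none

For every candidate y, either K ∨ y ≠ S or K ∧ y ≠ D; no complement exists.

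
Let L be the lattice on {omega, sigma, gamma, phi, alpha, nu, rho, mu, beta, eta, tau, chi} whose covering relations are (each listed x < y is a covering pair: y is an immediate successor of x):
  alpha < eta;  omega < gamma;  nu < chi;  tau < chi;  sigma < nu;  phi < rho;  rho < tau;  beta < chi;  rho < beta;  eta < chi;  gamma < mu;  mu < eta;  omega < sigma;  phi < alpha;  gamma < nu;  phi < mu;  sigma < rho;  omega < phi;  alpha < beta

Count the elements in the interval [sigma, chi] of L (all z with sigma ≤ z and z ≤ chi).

The interval [sigma, chi] = {beta, chi, nu, rho, sigma, tau}, which has 6 elements.

6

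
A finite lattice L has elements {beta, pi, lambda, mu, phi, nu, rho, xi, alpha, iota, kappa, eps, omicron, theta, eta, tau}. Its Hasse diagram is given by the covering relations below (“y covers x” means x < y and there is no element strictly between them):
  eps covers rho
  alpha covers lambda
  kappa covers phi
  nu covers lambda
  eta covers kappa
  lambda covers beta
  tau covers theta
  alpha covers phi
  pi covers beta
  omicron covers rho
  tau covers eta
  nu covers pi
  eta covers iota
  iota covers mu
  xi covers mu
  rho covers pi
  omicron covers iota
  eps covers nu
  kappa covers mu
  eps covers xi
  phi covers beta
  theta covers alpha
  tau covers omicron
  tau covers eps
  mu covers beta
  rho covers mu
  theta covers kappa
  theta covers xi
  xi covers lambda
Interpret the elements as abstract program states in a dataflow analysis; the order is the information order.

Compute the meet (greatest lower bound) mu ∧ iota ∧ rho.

mu

Common lower bounds of {mu, iota, rho}: beta, mu.
The greatest among these is mu.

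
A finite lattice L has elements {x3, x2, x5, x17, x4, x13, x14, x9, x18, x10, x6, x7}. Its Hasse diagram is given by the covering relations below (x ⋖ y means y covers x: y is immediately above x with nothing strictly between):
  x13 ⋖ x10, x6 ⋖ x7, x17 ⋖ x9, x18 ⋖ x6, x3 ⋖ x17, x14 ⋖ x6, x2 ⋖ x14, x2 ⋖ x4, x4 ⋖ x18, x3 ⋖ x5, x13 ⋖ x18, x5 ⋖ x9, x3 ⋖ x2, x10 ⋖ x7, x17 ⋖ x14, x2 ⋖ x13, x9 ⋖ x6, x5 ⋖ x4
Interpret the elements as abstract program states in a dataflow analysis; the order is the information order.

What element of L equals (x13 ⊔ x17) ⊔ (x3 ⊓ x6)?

x13 ∨ x17 = x6
x3 ∧ x6 = x3
x6 ∨ x3 = x6

x6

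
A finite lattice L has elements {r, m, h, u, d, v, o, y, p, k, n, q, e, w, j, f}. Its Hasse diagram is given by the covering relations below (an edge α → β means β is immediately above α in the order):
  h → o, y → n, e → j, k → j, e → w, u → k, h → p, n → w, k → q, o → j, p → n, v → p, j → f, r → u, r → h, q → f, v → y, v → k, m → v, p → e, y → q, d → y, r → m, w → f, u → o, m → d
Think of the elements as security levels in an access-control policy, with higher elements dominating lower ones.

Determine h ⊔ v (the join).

p

Common upper bounds of {h, v}: e, f, j, n, p, w.
The least among these is p.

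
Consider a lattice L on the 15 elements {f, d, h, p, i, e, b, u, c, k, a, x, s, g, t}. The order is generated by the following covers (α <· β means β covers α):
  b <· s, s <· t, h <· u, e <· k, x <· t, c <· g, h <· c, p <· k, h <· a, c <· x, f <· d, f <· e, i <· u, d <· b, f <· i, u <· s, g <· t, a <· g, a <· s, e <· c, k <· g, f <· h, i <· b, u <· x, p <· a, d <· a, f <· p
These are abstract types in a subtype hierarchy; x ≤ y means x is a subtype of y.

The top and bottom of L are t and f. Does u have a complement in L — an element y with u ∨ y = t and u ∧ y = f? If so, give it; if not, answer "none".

Need y with u ∨ y = t and u ∧ y = f.
Checking each element gives: k.

k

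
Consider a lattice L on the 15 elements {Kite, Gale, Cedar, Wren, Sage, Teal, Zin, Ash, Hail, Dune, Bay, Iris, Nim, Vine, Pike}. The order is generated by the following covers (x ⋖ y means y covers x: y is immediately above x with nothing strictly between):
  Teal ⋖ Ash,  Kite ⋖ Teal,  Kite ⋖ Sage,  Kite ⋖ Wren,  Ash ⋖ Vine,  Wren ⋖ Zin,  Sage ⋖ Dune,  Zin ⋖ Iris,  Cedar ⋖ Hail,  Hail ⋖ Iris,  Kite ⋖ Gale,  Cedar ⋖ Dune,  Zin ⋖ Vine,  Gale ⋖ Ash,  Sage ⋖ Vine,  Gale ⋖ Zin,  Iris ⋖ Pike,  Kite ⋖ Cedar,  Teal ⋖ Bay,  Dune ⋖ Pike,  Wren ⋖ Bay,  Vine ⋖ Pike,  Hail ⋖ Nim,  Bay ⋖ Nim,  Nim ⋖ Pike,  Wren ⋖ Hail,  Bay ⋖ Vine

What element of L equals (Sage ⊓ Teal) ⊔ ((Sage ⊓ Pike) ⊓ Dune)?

Sage

Sage ∧ Teal = Kite
Sage ∧ Pike = Sage
Sage ∧ Dune = Sage
Kite ∨ Sage = Sage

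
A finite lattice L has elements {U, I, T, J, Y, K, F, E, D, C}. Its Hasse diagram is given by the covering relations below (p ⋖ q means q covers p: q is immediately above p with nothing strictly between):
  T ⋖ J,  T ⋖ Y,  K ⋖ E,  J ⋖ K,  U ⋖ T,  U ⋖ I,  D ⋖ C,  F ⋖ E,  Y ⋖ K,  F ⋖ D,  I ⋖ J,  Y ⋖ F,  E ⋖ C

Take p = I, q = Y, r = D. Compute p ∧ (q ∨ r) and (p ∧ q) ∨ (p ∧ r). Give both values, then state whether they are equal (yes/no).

U; U; yes

q ∨ r = D, so p ∧ (q ∨ r) = I ∧ D = U.
p ∧ q = U and p ∧ r = U, so (p ∧ q) ∨ (p ∧ r) = U ∨ U = U.
Equal: yes.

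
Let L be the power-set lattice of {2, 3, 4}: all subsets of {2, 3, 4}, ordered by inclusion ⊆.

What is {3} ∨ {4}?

Common upper bounds of {{3}, {4}}: {2,3,4}, {3,4}.
The least among these is {3,4}.

{3,4}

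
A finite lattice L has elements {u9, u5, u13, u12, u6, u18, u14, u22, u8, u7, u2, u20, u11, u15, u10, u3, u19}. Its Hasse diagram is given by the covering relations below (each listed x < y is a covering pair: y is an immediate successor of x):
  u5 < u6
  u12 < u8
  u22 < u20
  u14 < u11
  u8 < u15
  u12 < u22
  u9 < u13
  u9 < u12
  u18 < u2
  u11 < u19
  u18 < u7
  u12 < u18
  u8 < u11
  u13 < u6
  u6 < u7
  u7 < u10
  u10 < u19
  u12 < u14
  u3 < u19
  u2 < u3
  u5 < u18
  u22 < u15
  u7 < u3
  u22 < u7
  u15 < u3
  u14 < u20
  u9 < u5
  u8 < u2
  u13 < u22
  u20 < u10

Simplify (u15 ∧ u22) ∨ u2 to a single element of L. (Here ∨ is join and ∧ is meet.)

u3

u15 ∧ u22 = u22
u22 ∨ u2 = u3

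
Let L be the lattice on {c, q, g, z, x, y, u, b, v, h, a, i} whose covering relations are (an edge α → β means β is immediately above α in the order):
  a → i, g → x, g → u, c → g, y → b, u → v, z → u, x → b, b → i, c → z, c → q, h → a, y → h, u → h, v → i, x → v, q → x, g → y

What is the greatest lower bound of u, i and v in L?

u

Common lower bounds of {u, i, v}: c, g, u, z.
The greatest among these is u.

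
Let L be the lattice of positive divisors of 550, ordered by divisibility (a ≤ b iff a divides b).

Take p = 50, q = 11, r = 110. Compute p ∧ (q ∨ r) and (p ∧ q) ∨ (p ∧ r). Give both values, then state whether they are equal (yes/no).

q ∨ r = 110, so p ∧ (q ∨ r) = 50 ∧ 110 = 10.
p ∧ q = 1 and p ∧ r = 10, so (p ∧ q) ∨ (p ∧ r) = 1 ∨ 10 = 10.
Equal: yes.

10; 10; yes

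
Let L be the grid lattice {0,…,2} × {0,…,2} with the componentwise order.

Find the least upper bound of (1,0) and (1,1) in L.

(1,1)

Common upper bounds of {(1,0), (1,1)}: (1,1), (1,2), (2,1), (2,2).
The least among these is (1,1).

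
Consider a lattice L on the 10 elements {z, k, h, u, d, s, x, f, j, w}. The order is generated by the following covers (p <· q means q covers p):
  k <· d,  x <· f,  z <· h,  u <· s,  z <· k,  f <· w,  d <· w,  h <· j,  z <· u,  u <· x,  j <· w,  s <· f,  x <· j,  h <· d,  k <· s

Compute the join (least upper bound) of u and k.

Common upper bounds of {u, k}: f, s, w.
The least among these is s.

s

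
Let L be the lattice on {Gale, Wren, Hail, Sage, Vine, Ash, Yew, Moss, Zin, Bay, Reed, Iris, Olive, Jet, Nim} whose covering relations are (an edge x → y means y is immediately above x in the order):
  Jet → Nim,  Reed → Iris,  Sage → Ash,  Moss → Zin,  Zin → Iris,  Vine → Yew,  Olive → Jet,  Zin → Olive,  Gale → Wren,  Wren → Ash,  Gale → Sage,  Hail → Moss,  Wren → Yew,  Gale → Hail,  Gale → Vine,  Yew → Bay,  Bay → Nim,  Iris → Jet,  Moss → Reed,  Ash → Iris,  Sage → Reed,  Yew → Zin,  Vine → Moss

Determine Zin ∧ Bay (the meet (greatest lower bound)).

Common lower bounds of {Zin, Bay}: Gale, Vine, Wren, Yew.
The greatest among these is Yew.

Yew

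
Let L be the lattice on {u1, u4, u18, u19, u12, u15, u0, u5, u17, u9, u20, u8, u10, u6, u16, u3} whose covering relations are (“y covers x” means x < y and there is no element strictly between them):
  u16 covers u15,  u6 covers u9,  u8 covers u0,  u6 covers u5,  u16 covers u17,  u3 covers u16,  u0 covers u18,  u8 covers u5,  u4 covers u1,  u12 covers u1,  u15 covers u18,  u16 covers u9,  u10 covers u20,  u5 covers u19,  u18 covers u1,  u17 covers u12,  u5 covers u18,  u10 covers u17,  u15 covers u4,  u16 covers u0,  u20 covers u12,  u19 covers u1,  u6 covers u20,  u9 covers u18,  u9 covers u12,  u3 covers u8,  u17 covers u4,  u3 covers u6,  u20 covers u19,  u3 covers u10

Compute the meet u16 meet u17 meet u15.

u4

Common lower bounds of {u16, u17, u15}: u1, u4.
The greatest among these is u4.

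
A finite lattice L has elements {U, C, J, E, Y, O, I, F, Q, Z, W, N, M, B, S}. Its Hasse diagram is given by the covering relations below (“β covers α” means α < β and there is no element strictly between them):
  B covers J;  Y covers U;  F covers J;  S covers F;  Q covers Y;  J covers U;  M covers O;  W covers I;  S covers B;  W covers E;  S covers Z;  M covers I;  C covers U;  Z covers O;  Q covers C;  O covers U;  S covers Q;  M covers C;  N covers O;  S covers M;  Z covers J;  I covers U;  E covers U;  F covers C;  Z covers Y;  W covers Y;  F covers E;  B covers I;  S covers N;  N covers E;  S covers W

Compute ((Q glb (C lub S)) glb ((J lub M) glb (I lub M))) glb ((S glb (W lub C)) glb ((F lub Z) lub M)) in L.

C ∨ S = S
Q ∧ S = Q
J ∨ M = S
I ∨ M = M
S ∧ M = M
Q ∧ M = C
W ∨ C = S
S ∧ S = S
F ∨ Z = S
S ∨ M = S
S ∧ S = S
C ∧ S = C

C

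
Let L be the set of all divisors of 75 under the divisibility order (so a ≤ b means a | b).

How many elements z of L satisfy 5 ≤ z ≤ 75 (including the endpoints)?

4

The interval [5, 75] = {15, 25, 5, 75}, which has 4 elements.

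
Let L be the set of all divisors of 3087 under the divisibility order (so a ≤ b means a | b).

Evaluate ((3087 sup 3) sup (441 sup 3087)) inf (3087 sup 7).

3087

3087 ∨ 3 = 3087
441 ∨ 3087 = 3087
3087 ∨ 3087 = 3087
3087 ∨ 7 = 3087
3087 ∧ 3087 = 3087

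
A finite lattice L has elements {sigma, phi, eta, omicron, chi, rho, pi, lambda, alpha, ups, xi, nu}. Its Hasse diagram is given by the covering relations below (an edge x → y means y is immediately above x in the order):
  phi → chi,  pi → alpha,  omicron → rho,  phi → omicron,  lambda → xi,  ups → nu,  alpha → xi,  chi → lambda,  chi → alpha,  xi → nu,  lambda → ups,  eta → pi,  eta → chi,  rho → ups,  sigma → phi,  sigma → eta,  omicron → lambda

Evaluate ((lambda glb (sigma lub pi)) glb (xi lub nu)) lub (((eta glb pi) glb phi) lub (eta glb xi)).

eta

sigma ∨ pi = pi
lambda ∧ pi = eta
xi ∨ nu = nu
eta ∧ nu = eta
eta ∧ pi = eta
eta ∧ phi = sigma
eta ∧ xi = eta
sigma ∨ eta = eta
eta ∨ eta = eta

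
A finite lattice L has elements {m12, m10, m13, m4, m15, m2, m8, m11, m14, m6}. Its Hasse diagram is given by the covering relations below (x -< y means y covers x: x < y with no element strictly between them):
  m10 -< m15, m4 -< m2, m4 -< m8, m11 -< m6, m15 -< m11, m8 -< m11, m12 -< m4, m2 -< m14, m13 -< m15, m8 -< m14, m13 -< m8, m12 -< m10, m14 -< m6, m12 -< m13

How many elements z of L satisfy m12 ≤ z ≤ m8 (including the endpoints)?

The interval [m12, m8] = {m12, m13, m4, m8}, which has 4 elements.

4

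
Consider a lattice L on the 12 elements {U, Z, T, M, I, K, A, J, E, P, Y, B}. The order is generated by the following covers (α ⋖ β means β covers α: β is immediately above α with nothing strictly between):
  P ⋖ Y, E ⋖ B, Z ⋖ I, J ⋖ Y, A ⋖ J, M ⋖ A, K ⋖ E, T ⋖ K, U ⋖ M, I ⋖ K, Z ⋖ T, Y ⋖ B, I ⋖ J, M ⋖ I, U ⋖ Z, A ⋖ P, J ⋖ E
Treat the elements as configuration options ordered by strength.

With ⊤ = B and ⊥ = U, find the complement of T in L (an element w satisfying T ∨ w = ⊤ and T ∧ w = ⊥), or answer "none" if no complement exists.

P

Need w with T ∨ w = B and T ∧ w = U.
Checking each element gives: P.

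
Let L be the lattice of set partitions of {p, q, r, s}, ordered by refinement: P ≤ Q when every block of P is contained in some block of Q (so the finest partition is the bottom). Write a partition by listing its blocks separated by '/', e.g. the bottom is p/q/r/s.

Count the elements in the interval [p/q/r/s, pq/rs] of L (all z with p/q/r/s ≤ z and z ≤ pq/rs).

4

The interval [p/q/r/s, pq/rs] = {p/q/r/s, p/q/rs, pq/r/s, pq/rs}, which has 4 elements.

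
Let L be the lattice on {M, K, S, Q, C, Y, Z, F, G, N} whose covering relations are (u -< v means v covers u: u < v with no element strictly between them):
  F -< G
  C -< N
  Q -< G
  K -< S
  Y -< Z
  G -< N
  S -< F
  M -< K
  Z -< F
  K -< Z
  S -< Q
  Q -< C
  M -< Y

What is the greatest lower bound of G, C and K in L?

Common lower bounds of {G, C, K}: K, M.
The greatest among these is K.

K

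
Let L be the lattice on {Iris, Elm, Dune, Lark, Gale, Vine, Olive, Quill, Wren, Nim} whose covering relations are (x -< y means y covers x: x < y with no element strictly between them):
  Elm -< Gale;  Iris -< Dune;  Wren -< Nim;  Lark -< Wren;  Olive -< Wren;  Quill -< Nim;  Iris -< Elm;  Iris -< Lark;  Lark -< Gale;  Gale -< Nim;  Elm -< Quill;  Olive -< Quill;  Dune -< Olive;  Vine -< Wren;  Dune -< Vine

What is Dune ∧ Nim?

Dune

Common lower bounds of {Dune, Nim}: Dune, Iris.
The greatest among these is Dune.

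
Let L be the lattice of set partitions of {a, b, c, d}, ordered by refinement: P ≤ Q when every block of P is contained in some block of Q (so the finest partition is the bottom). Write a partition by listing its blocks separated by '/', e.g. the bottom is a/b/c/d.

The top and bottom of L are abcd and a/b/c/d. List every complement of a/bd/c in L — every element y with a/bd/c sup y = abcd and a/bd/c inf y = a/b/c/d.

ab/cd, abc/d, acd/b, ad/bc

Need y with a/bd/c ∨ y = abcd and a/bd/c ∧ y = a/b/c/d.
Checking each element gives: ab/cd, abc/d, acd/b, ad/bc.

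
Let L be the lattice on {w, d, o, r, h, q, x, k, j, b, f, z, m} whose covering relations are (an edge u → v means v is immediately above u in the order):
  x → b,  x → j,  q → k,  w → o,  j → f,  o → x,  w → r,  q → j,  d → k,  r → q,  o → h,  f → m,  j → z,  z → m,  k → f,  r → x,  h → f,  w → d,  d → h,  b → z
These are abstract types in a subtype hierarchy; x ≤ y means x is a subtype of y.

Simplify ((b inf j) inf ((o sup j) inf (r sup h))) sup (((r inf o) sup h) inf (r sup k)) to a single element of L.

b ∧ j = x
o ∨ j = j
r ∨ h = f
j ∧ f = j
x ∧ j = x
r ∧ o = w
w ∨ h = h
r ∨ k = k
h ∧ k = d
x ∨ d = f

f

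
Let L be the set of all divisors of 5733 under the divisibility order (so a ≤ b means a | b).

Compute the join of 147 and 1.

147

In the divisibility order, the join is the least common multiple: lcm(147, 1) = 147.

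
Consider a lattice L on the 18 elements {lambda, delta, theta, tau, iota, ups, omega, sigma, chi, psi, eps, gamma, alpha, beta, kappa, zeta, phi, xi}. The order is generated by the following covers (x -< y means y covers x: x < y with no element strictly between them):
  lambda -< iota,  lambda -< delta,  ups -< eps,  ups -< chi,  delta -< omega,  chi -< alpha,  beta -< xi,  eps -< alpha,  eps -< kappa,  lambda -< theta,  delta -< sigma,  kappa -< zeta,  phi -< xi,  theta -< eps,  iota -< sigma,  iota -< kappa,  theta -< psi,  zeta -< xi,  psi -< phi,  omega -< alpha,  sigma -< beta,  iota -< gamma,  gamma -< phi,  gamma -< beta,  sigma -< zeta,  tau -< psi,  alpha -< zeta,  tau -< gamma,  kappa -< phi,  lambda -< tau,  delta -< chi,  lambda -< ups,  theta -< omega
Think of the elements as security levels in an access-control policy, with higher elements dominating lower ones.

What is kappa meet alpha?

Common lower bounds of {kappa, alpha}: eps, lambda, theta, ups.
The greatest among these is eps.

eps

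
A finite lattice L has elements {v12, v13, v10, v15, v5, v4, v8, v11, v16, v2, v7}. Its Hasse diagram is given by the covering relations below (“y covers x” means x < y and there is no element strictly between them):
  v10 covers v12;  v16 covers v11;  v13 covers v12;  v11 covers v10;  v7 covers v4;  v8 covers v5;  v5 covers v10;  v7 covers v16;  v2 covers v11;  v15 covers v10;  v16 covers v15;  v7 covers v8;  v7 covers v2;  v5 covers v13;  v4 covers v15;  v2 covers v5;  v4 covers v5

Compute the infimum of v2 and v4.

v5

Common lower bounds of {v2, v4}: v10, v12, v13, v5.
The greatest among these is v5.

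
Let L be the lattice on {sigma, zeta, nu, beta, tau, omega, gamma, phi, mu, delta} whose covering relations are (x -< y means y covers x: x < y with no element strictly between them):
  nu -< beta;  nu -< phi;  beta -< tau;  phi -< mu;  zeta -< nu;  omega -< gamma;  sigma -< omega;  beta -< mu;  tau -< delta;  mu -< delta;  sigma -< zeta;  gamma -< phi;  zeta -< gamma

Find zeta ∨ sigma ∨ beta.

Common upper bounds of {zeta, sigma, beta}: beta, delta, mu, tau.
The least among these is beta.

beta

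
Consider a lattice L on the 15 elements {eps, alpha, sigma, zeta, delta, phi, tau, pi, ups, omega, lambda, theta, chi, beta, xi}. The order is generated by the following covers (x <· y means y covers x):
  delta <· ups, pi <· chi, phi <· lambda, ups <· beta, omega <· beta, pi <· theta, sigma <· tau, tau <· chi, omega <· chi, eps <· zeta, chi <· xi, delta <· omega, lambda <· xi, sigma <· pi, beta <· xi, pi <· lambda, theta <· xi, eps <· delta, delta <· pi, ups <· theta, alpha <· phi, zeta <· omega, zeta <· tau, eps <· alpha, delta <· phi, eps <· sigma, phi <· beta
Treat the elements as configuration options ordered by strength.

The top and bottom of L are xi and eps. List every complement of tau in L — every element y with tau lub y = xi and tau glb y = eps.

Need y with tau ∨ y = xi and tau ∧ y = eps.
Checking each element gives: alpha, phi, ups.

alpha, phi, ups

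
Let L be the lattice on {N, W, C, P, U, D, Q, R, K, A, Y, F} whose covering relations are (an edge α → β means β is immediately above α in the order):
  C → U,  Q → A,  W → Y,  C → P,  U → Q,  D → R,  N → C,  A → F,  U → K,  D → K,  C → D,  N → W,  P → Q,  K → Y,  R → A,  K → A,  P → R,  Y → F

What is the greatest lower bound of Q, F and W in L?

Common lower bounds of {Q, F, W}: N.
The greatest among these is N.

N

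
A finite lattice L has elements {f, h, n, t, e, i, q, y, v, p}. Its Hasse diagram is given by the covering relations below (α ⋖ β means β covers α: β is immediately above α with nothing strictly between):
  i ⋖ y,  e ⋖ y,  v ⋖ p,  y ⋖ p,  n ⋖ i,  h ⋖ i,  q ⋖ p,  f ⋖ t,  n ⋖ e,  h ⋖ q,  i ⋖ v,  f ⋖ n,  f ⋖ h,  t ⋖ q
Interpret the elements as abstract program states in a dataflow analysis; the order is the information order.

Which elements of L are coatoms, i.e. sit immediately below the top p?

q, v, y

The coatoms are exactly the elements covered by p: q, v, y.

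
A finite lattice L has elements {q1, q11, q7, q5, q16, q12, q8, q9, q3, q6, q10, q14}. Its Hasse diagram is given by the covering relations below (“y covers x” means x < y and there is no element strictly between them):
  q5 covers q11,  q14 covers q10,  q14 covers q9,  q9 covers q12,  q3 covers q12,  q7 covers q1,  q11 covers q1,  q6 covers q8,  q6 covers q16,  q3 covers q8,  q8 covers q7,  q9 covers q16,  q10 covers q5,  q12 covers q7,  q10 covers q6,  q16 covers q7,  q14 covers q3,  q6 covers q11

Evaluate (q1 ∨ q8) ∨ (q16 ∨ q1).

q6

q1 ∨ q8 = q8
q16 ∨ q1 = q16
q8 ∨ q16 = q6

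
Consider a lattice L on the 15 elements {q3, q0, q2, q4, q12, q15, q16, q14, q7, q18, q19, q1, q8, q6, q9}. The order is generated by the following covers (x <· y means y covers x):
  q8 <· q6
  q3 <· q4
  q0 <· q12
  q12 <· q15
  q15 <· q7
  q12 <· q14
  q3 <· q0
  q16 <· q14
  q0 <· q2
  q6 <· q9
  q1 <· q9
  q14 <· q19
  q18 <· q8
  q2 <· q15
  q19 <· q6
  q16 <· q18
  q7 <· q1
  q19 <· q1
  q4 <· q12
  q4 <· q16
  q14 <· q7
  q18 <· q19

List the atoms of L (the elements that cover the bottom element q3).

The atoms are exactly the elements that cover q3: q0, q4.

q0, q4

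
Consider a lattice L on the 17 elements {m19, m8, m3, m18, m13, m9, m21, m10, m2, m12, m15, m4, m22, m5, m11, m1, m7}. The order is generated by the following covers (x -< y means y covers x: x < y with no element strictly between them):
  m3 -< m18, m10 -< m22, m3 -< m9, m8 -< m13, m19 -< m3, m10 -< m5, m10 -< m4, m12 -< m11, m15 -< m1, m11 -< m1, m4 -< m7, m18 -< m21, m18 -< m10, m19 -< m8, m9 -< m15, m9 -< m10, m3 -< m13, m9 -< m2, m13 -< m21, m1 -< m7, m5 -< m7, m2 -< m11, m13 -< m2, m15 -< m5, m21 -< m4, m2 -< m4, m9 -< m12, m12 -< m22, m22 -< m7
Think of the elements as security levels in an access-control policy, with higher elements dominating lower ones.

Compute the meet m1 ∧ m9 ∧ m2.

Common lower bounds of {m1, m9, m2}: m19, m3, m9.
The greatest among these is m9.

m9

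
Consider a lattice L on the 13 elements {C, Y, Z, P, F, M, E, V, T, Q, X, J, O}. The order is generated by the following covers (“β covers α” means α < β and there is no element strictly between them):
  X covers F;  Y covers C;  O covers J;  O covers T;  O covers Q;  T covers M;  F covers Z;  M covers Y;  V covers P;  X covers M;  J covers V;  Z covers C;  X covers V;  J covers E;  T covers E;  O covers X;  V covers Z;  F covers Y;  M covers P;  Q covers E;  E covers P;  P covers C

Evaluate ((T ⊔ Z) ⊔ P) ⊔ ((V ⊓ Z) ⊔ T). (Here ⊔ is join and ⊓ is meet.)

O

T ∨ Z = O
O ∨ P = O
V ∧ Z = Z
Z ∨ T = O
O ∨ O = O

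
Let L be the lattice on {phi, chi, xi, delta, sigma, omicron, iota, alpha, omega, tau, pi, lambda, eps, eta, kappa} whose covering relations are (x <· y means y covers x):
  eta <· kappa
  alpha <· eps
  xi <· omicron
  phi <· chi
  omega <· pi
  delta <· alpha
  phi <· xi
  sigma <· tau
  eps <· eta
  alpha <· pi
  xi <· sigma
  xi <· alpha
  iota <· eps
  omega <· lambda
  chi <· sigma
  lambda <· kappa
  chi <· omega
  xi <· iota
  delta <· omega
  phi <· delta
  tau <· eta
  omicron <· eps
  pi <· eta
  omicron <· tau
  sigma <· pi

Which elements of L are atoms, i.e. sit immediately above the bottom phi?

The atoms are exactly the elements that cover phi: chi, delta, xi.

chi, delta, xi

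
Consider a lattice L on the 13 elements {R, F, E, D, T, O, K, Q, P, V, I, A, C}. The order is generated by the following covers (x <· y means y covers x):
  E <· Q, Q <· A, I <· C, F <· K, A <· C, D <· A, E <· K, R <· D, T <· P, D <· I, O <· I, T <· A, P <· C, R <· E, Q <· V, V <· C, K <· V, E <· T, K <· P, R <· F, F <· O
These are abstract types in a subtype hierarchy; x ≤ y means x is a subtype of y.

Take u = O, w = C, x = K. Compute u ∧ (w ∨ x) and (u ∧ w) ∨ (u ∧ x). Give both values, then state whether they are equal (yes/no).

w ∨ x = C, so u ∧ (w ∨ x) = O ∧ C = O.
u ∧ w = O and u ∧ x = F, so (u ∧ w) ∨ (u ∧ x) = O ∨ F = O.
Equal: yes.

O; O; yes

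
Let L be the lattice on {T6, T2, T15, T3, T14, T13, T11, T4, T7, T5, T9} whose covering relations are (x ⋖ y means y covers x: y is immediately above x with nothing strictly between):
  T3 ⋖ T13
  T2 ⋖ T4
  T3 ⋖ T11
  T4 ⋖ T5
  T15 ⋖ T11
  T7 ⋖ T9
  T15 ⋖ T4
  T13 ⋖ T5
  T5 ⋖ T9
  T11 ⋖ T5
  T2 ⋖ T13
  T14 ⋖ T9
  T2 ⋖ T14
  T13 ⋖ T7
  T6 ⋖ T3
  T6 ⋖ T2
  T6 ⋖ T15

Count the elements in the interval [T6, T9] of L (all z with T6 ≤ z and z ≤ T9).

The interval [T6, T9] = {T11, T13, T14, T15, T2, T3, T4, T5, T6, T7, T9}, which has 11 elements.

11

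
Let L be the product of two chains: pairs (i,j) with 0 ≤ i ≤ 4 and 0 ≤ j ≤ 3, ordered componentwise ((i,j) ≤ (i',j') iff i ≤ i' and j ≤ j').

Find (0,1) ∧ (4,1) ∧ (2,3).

In a product of chains, the meet is componentwise min, giving (0,1).

(0,1)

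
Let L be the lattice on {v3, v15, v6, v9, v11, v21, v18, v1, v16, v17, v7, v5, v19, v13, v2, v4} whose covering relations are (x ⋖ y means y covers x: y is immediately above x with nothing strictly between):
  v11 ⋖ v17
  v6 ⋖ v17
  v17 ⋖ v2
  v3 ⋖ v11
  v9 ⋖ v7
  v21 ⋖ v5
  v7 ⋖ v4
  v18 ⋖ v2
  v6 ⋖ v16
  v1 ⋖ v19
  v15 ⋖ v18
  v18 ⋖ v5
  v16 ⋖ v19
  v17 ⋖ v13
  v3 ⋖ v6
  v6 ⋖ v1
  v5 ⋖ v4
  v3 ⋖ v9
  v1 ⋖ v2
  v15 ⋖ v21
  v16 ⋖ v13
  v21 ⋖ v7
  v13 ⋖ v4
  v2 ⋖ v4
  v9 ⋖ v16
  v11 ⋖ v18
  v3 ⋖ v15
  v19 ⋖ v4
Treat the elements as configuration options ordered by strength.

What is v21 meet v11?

Common lower bounds of {v21, v11}: v3.
The greatest among these is v3.

v3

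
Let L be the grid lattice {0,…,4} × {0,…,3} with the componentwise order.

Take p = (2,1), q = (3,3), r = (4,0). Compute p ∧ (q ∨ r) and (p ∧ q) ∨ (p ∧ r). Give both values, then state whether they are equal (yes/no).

(2,1); (2,1); yes

q ∨ r = (4,3), so p ∧ (q ∨ r) = (2,1) ∧ (4,3) = (2,1).
p ∧ q = (2,1) and p ∧ r = (2,0), so (p ∧ q) ∨ (p ∧ r) = (2,1) ∨ (2,0) = (2,1).
Equal: yes.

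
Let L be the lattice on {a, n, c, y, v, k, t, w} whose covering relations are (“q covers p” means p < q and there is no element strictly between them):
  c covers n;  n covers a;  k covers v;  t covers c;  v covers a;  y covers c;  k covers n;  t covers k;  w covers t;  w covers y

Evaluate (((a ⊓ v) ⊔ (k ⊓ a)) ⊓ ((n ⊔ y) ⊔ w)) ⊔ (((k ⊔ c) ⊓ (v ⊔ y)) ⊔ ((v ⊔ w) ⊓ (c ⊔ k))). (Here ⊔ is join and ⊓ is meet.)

t

a ∧ v = a
k ∧ a = a
a ∨ a = a
n ∨ y = y
y ∨ w = w
a ∧ w = a
k ∨ c = t
v ∨ y = w
t ∧ w = t
v ∨ w = w
c ∨ k = t
w ∧ t = t
t ∨ t = t
a ∨ t = t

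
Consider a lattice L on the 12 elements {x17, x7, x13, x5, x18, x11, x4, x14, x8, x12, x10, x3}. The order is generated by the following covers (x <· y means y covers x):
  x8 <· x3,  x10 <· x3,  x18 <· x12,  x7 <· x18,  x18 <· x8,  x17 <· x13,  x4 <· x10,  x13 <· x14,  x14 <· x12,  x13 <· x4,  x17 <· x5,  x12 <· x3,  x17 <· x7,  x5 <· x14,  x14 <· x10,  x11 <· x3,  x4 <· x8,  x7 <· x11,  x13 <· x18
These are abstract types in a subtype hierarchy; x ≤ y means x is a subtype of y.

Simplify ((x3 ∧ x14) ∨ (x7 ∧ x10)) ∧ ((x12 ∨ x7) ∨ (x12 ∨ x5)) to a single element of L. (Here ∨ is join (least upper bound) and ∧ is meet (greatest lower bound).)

x3 ∧ x14 = x14
x7 ∧ x10 = x17
x14 ∨ x17 = x14
x12 ∨ x7 = x12
x12 ∨ x5 = x12
x12 ∨ x12 = x12
x14 ∧ x12 = x14

x14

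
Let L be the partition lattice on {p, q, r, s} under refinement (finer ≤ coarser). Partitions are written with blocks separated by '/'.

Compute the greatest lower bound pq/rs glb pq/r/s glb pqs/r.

Common lower bounds of {pq/rs, pq/r/s, pqs/r}: p/q/r/s, pq/r/s.
The greatest among these is pq/r/s.

pq/r/s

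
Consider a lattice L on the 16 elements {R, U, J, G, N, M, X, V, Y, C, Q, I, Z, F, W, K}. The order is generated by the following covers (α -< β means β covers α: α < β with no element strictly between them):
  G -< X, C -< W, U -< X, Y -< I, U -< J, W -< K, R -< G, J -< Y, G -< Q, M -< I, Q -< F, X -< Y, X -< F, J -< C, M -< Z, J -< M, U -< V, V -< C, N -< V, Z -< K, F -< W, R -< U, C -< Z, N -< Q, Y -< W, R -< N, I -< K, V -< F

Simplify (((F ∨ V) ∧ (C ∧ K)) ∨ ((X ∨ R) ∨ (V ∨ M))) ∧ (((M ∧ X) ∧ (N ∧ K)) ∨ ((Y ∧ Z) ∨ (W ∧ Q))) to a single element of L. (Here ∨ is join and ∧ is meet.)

F ∨ V = F
C ∧ K = C
F ∧ C = V
X ∨ R = X
V ∨ M = Z
X ∨ Z = K
V ∨ K = K
M ∧ X = U
N ∧ K = N
U ∧ N = R
Y ∧ Z = J
W ∧ Q = Q
J ∨ Q = W
R ∨ W = W
K ∧ W = W

W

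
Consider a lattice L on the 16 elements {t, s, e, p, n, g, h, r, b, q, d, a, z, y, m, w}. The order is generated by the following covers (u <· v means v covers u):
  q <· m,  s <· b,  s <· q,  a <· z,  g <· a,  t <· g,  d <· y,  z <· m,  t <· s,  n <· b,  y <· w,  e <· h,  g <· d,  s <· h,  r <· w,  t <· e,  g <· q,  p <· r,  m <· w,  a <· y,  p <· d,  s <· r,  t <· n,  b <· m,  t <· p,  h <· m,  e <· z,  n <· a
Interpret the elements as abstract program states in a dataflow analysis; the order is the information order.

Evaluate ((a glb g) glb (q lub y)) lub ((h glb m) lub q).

m

a ∧ g = g
q ∨ y = w
g ∧ w = g
h ∧ m = h
h ∨ q = m
g ∨ m = m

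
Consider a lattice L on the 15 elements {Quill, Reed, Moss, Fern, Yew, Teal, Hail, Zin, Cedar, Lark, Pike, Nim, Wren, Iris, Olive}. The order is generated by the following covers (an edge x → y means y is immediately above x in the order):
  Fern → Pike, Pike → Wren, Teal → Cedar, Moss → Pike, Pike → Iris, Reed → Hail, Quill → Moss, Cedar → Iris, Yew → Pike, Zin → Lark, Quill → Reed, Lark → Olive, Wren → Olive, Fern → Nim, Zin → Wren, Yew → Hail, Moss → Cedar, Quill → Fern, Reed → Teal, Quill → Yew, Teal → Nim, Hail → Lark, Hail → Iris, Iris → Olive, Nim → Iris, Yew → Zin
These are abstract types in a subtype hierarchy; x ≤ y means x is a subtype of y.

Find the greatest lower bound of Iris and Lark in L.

Common lower bounds of {Iris, Lark}: Hail, Quill, Reed, Yew.
The greatest among these is Hail.

Hail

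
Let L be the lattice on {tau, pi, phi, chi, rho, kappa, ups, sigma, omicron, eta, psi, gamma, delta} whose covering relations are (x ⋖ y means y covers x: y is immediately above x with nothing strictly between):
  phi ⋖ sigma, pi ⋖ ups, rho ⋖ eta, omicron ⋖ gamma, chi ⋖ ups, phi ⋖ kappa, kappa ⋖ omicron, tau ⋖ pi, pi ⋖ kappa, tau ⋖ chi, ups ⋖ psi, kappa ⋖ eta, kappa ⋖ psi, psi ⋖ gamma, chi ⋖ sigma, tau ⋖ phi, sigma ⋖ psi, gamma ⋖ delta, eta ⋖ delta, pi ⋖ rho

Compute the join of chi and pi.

ups

Common upper bounds of {chi, pi}: delta, gamma, psi, ups.
The least among these is ups.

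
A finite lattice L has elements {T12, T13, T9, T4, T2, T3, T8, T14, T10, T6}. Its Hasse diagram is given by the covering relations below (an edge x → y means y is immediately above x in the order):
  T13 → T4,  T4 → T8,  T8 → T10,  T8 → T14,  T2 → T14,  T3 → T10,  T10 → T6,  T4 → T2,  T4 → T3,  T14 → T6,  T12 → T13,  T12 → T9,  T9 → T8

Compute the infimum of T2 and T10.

T4

Common lower bounds of {T2, T10}: T12, T13, T4.
The greatest among these is T4.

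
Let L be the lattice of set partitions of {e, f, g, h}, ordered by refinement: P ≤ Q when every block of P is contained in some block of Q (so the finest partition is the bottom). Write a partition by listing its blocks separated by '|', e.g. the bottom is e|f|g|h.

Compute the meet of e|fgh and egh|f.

e|f|gh

The meet (common refinement) of e|fgh and egh|f intersects blocks pairwise, giving e|f|gh.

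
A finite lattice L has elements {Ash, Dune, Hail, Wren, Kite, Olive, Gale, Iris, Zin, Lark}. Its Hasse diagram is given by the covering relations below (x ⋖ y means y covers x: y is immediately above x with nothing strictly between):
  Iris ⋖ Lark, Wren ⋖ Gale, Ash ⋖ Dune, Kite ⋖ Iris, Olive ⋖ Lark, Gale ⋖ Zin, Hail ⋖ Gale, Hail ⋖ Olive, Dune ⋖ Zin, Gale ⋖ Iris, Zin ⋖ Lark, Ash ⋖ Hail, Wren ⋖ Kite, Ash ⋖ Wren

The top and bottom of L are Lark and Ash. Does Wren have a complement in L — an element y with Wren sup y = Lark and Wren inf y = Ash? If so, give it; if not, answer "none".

Olive

Need y with Wren ∨ y = Lark and Wren ∧ y = Ash.
Checking each element gives: Olive.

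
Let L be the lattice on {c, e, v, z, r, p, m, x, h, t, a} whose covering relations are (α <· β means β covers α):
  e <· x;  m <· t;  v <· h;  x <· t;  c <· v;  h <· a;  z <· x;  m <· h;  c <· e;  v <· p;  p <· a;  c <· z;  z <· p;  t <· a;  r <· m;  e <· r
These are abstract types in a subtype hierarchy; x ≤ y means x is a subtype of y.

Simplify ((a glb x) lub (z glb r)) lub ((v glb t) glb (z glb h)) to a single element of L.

a ∧ x = x
z ∧ r = c
x ∨ c = x
v ∧ t = c
z ∧ h = c
c ∧ c = c
x ∨ c = x

x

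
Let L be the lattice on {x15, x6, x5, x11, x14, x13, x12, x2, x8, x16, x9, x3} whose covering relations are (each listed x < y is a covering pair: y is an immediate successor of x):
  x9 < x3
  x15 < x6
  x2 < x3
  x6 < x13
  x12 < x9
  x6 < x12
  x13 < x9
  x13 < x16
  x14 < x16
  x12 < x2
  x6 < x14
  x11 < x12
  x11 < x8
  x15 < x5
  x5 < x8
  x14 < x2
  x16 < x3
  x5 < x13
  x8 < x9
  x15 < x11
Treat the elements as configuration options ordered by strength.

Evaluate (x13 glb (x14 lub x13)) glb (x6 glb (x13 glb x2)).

x14 ∨ x13 = x16
x13 ∧ x16 = x13
x13 ∧ x2 = x6
x6 ∧ x6 = x6
x13 ∧ x6 = x6

x6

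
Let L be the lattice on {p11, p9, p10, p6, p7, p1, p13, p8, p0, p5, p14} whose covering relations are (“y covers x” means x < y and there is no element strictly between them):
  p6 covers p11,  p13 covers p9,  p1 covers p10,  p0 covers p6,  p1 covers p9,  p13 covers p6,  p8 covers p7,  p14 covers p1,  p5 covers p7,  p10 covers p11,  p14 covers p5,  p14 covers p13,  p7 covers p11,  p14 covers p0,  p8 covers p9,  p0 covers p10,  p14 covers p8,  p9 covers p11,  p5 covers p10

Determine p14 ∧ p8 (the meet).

Common lower bounds of {p14, p8}: p11, p7, p8, p9.
The greatest among these is p8.

p8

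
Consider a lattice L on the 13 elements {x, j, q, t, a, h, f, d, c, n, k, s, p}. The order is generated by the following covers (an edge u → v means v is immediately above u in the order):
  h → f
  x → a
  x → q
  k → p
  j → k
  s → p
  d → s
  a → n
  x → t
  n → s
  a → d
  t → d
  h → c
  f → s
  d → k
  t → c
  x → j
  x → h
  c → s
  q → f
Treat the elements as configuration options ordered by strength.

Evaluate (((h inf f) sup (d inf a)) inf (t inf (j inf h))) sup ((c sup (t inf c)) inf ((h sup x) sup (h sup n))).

c

h ∧ f = h
d ∧ a = a
h ∨ a = s
j ∧ h = x
t ∧ x = x
s ∧ x = x
t ∧ c = t
c ∨ t = c
h ∨ x = h
h ∨ n = s
h ∨ s = s
c ∧ s = c
x ∨ c = c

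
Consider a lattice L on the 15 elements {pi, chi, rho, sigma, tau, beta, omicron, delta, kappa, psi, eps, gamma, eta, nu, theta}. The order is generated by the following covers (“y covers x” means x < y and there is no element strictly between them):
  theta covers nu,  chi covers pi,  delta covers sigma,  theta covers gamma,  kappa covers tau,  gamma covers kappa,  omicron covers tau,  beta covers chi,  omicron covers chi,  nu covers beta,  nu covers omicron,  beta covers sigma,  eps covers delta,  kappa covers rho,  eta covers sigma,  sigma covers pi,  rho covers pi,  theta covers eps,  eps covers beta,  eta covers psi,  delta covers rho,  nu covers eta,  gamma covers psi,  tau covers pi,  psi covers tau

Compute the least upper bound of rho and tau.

Common upper bounds of {rho, tau}: gamma, kappa, theta.
The least among these is kappa.

kappa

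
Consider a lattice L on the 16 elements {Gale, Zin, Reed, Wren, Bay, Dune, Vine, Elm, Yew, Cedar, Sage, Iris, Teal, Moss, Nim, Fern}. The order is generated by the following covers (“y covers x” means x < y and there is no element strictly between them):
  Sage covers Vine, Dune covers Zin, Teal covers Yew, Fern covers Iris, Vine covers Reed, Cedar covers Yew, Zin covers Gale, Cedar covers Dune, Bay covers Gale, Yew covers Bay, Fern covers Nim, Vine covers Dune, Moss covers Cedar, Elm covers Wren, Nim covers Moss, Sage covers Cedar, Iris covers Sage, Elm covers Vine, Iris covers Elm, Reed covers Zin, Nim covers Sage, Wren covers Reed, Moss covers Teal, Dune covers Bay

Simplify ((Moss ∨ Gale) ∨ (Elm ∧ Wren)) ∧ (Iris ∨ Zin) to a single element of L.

Moss ∨ Gale = Moss
Elm ∧ Wren = Wren
Moss ∨ Wren = Fern
Iris ∨ Zin = Iris
Fern ∧ Iris = Iris

Iris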